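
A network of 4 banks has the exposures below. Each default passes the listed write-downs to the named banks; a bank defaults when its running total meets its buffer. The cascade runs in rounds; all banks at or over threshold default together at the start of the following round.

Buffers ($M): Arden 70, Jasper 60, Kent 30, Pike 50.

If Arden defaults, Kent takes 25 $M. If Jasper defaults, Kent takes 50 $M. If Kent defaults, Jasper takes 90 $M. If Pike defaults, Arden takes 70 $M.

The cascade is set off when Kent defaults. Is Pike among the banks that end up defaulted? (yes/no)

no

Round 1 — Kent defaults (initial).
  Jasper: +90 → 90 ≥ 60
Round 2 — Jasper defaults.
No further defaults.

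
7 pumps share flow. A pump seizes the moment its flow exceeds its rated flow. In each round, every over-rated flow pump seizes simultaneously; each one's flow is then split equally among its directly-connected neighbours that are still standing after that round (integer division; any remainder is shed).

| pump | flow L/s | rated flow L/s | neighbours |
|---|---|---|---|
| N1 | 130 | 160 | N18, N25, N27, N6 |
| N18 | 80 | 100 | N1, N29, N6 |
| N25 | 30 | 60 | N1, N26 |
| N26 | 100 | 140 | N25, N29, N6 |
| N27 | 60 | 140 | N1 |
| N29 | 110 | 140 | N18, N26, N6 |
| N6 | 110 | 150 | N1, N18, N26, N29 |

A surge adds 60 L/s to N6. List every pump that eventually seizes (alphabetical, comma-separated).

N1, N18, N25, N26, N27, N29, N6

Round 1 — N6 at 170 > 150. N6 seizes.
  N6 sheds 170 L/s to N1, N18, N26, N29: 42 each (2 lost).
    N1: 130+42 = 172 > 160
    N18: 80+42 = 122 > 100
    N26: 100+42 = 142 > 140
    N29: 110+42 = 152 > 140
Round 2 — N1, N18, N26, N29 seize.
  N1 sheds 172 L/s to N25, N27: 86 each.
    N25: 30+86 = 116 > 60
    N27: 60+86 = 146 > 140
  N18 sheds 122 L/s: no online neighbours, lost.
  N26 sheds 142 L/s to N25: 142 each.
    N25: 116+142 = 258 > 60
  N29 sheds 152 L/s: no online neighbours, lost.
Round 3 — N25, N27 seize.
  N25 sheds 258 L/s: no online neighbours, lost.
  N27 sheds 146 L/s: no online neighbours, lost.
No further seizures.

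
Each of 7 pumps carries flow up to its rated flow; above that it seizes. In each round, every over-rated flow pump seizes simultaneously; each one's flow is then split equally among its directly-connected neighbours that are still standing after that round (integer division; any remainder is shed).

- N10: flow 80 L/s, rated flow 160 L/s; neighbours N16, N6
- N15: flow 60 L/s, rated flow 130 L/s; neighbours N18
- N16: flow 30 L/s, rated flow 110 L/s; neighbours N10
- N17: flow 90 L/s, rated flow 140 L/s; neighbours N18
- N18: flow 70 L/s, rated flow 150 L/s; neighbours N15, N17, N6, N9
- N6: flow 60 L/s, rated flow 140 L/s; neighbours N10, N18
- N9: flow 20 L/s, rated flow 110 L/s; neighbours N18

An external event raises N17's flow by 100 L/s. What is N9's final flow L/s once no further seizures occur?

Round 1 — N17 at 190 > 140. N17 seizes.
  N17 sheds 190 L/s to N18: 190 each.
    N18: 70+190 = 260 > 150
Round 2 — N18 seizes.
  N18 sheds 260 L/s to N15, N6, N9: 86 each (2 lost).
    N15: 60+86 = 146 > 130
    N6: 60+86 = 146 > 140
    N9: 20+86 = 106 ≤ 110
Round 3 — N15, N6 seize.
  N15 sheds 146 L/s: no online neighbours, lost.
  N6 sheds 146 L/s to N10: 146 each.
    N10: 80+146 = 226 > 160
Round 4 — N10 seizes.
  N10 sheds 226 L/s to N16: 226 each.
    N16: 30+226 = 256 > 110
Round 5 — N16 seizes.
  N16 sheds 256 L/s: no online neighbours, lost.
No further seizures.

106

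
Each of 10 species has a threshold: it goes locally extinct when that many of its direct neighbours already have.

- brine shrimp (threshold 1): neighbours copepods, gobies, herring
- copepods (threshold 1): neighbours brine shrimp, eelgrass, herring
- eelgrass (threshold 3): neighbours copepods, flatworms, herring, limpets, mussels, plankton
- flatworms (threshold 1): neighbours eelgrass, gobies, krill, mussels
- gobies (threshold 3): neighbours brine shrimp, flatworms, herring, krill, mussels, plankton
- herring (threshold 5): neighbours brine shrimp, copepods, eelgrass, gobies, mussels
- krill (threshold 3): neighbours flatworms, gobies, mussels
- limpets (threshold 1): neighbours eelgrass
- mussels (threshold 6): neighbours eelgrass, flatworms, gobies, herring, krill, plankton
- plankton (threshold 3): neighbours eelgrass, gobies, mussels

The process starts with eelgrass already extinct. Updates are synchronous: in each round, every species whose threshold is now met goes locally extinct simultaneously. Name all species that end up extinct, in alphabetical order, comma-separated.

brine shrimp, copepods, eelgrass, flatworms, limpets

Round 1 — eelgrass goes locally extinct (initial).
Round 2 — checking thresholds:
  copepods: 1 of 3 neighbours ≥ 1, goes locally extinct.
  flatworms: 1 of 4 neighbours ≥ 1, goes locally extinct.
  herring: 1 of 5 neighbours < 5, not yet.
  limpets: 1 of 1 neighbours ≥ 1, goes locally extinct.
  mussels: 1 of 6 neighbours < 6, not yet.
  plankton: 1 of 3 neighbours < 3, not yet.
Round 3 — checking thresholds:
  brine shrimp: 1 of 3 neighbours ≥ 1, goes locally extinct.
  gobies: 1 of 6 neighbours < 3, not yet.
  herring: 2 of 5 neighbours < 5, not yet.
  krill: 1 of 3 neighbours < 3, not yet.
  mussels: 2 of 6 neighbours < 6, not yet.
  plankton: 1 of 3 neighbours < 3, not yet.
Round 4 — no new extinctions; cascade stops.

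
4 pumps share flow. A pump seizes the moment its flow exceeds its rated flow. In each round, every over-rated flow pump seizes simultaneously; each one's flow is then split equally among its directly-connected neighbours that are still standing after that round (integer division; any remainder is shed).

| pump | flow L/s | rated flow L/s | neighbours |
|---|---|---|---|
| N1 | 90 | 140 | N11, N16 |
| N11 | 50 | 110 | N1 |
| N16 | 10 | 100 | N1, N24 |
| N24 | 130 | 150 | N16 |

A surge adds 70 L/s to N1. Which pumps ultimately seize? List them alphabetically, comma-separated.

Round 1 — N1 at 160 > 140. N1 seizes.
  N1 sheds 160 L/s to N11, N16: 80 each.
    N11: 50+80 = 130 > 110
    N16: 10+80 = 90 ≤ 100
Round 2 — N11 seizes.
  N11 sheds 130 L/s: no online neighbours, lost.
No further seizures.

N1, N11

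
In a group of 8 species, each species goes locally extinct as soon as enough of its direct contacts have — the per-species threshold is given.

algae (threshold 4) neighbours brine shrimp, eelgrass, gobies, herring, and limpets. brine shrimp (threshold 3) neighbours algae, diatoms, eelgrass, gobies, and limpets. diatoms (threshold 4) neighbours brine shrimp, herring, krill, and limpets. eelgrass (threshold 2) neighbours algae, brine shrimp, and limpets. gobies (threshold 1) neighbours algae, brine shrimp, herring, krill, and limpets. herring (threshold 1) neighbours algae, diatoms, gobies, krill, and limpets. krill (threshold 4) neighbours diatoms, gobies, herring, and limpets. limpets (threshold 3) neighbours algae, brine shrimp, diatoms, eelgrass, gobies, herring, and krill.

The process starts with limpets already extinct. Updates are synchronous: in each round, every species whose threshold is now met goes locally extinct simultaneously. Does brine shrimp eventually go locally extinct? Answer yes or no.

no

Round 1 — limpets goes locally extinct (initial).
Round 2 — checking thresholds:
  algae: 1 of 5 neighbours < 4, holds.
  brine shrimp: 1 of 5 neighbours < 3, holds.
  diatoms: 1 of 4 neighbours < 4, holds.
  eelgrass: 1 of 3 neighbours < 2, holds.
  gobies: 1 of 5 neighbours ≥ 1, goes locally extinct.
  herring: 1 of 5 neighbours ≥ 1, goes locally extinct.
  krill: 1 of 4 neighbours < 4, holds.
Round 3 — no new extinctions; cascade stops.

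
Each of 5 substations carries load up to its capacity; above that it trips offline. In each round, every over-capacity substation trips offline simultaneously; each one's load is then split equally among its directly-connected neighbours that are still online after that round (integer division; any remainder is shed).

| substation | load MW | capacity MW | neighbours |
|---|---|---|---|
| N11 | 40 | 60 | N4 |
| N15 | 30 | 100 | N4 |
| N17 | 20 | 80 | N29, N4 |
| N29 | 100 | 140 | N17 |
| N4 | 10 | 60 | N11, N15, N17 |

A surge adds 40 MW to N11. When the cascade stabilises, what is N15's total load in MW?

Round 1 — N11 at 80 > 60. N11 trips offline.
  N11 sheds 80 MW to N4: 80 each.
    N4: 10+80 = 90 > 60
Round 2 — N4 trips offline.
  N4 sheds 90 MW to N15, N17: 45 each.
    N15: 30+45 = 75 ≤ 100
    N17: 20+45 = 65 ≤ 80
No further trips.

75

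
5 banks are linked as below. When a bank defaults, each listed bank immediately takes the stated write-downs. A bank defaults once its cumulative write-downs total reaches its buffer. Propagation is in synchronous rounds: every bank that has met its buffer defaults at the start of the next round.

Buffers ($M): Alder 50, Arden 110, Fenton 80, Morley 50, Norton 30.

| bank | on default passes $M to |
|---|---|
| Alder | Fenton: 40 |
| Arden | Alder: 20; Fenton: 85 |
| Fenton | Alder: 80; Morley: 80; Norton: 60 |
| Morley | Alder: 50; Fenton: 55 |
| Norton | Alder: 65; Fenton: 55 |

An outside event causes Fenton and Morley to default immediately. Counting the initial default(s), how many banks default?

Round 1 — Fenton, Morley default (initial).
  Alder: +80+50 → 130 ≥ 50
  Norton: +60 → 60 ≥ 30
Round 2 — Alder, Norton default.
No further defaults.

4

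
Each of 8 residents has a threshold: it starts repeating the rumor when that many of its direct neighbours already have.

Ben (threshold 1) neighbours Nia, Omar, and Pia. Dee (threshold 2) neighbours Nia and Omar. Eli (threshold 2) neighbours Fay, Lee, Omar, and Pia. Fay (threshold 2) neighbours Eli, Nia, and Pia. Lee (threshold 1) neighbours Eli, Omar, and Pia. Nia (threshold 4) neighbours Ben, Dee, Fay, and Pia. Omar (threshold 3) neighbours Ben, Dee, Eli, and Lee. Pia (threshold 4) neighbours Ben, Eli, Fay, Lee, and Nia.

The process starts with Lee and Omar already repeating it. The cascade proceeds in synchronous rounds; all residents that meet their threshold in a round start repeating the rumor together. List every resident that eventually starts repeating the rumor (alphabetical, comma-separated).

Round 1 — Lee, Omar start repeating the rumor (initial).
Round 2 — checking thresholds:
  Ben: 1 of 3 neighbours ≥ 1, starts repeating the rumor.
  Dee: 1 of 2 neighbours < 2, below threshold.
  Eli: 2 of 4 neighbours ≥ 2, starts repeating the rumor.
  Pia: 1 of 5 neighbours < 4, below threshold.
Round 3 — no new spreads; cascade stops.

Ben, Eli, Lee, Omar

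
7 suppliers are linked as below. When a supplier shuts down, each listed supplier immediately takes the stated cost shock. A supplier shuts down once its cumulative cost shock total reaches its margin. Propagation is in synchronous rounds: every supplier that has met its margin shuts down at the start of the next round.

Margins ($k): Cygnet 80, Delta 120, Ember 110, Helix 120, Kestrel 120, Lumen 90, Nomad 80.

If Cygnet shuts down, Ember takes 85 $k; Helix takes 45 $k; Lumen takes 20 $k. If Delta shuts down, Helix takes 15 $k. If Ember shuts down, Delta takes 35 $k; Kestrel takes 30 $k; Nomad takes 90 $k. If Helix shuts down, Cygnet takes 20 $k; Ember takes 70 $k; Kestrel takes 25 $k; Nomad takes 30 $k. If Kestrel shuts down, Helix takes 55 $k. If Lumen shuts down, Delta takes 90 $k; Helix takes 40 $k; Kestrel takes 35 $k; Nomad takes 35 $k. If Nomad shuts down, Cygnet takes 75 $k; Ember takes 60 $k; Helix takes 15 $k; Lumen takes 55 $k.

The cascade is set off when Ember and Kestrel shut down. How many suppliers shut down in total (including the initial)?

Round 1 — Ember, Kestrel shut down (initial).
  Delta: +35 → 35 < 120
  Helix: +55 → 55 < 120
  Nomad: +90 → 90 ≥ 80
Round 2 — Nomad shuts down.
  Cygnet: +75 → 75 < 80
  Helix: +15 → 70 < 120
  Lumen: +55 → 55 < 90
No further shutdowns.

3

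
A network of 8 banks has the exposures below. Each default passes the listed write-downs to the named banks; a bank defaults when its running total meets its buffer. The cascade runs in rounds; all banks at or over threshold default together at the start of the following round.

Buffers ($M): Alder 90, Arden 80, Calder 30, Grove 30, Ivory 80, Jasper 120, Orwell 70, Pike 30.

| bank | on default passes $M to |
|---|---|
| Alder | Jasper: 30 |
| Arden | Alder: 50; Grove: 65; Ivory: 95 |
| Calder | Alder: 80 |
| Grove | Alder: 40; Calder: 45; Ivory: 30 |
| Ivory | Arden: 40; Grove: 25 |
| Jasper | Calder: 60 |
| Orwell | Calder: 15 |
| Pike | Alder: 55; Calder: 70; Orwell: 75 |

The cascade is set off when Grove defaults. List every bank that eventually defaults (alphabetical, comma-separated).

Round 1 — Grove defaults (initial).
  Alder: +40 → 40 < 90
  Calder: +45 → 45 ≥ 30
  Ivory: +30 → 30 < 80
Round 2 — Calder defaults.
  Alder: +80 → 120 ≥ 90
Round 3 — Alder defaults.
  Jasper: +30 → 30 < 120
No further defaults.

Alder, Calder, Grove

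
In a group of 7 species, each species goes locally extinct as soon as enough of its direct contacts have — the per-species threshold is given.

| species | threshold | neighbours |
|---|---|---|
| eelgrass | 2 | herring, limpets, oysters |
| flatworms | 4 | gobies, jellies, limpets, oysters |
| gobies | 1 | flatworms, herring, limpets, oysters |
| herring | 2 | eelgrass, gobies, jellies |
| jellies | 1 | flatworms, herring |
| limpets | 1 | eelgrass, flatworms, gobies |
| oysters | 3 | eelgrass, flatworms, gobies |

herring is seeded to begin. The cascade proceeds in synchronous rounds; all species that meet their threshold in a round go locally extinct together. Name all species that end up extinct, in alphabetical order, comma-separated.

Round 1 — herring goes locally extinct (initial).
Round 2 — checking thresholds:
  eelgrass: 1 of 3 neighbours < 2, not yet.
  gobies: 1 of 4 neighbours ≥ 1, goes locally extinct.
  jellies: 1 of 2 neighbours ≥ 1, goes locally extinct.
Round 3 — checking thresholds:
  eelgrass: 1 of 3 neighbours < 2, not yet.
  flatworms: 2 of 4 neighbours < 4, not yet.
  limpets: 1 of 3 neighbours ≥ 1, goes locally extinct.
  oysters: 1 of 3 neighbours < 3, not yet.
Round 4 — checking thresholds:
  eelgrass: 2 of 3 neighbours ≥ 2, goes locally extinct.
  flatworms: 3 of 4 neighbours < 4, not yet.
  oysters: 1 of 3 neighbours < 3, not yet.
Round 5 — no new extinctions; cascade stops.

eelgrass, gobies, herring, jellies, limpets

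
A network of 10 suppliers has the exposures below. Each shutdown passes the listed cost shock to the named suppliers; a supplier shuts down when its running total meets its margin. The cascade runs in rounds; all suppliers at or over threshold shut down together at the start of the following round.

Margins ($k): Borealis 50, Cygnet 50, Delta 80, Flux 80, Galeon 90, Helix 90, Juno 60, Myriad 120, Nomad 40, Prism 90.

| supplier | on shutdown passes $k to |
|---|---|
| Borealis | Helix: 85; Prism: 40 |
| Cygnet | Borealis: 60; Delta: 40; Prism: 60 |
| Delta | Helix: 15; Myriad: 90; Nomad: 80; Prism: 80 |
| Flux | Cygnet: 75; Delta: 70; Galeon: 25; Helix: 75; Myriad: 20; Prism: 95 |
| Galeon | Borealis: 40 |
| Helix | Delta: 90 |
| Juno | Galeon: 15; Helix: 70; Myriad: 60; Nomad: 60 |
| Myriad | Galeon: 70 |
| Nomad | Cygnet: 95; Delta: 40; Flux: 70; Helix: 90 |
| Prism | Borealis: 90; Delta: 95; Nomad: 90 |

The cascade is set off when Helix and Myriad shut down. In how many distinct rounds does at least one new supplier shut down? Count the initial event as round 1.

Round 1 — Helix, Myriad shut down (initial).
  Delta: +90 → 90 ≥ 80
  Galeon: +70 → 70 < 90
Round 2 — Delta shuts down.
  Nomad: +80 → 80 ≥ 40
  Prism: +80 → 80 < 90
Round 3 — Nomad shuts down.
  Cygnet: +95 → 95 ≥ 50
  Flux: +70 → 70 < 80
Round 4 — Cygnet shuts down.
  Borealis: +60 → 60 ≥ 50
  Prism: +60 → 140 ≥ 90
Round 5 — Borealis, Prism shut down.
No further shutdowns.

5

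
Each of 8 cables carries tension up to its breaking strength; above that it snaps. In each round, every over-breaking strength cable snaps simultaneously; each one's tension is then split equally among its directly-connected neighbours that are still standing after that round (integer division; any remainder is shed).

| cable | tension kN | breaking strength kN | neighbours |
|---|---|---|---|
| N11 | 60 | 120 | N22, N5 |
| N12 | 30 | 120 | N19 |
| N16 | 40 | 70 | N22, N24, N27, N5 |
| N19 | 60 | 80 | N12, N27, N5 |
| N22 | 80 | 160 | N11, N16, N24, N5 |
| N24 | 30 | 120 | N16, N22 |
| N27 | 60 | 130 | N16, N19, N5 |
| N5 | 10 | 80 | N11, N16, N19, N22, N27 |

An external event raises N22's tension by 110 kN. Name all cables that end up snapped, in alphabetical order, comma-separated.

N11, N16, N19, N22, N27, N5

Round 1 — N22 at 190 > 160. N22 snaps.
  N22 sheds 190 kN to N11, N16, N24, N5: 47 each (2 lost).
    N11: 60+47 = 107 ≤ 120
    N16: 40+47 = 87 > 70
    N24: 30+47 = 77 ≤ 120
    N5: 10+47 = 57 ≤ 80
Round 2 — N16 snaps.
  N16 sheds 87 kN to N24, N27, N5: 29 each.
    N24: 77+29 = 106 ≤ 120
    N27: 60+29 = 89 ≤ 130
    N5: 57+29 = 86 > 80
Round 3 — N5 snaps.
  N5 sheds 86 kN to N11, N19, N27: 28 each (2 lost).
    N11: 107+28 = 135 > 120
    N19: 60+28 = 88 > 80
    N27: 89+28 = 117 ≤ 130
Round 4 — N11, N19 snap.
  N11 sheds 135 kN: no online neighbours, lost.
  N19 sheds 88 kN to N12, N27: 44 each.
    N12: 30+44 = 74 ≤ 120
    N27: 117+44 = 161 > 130
Round 5 — N27 snaps.
  N27 sheds 161 kN: no online neighbours, lost.
No further breaks.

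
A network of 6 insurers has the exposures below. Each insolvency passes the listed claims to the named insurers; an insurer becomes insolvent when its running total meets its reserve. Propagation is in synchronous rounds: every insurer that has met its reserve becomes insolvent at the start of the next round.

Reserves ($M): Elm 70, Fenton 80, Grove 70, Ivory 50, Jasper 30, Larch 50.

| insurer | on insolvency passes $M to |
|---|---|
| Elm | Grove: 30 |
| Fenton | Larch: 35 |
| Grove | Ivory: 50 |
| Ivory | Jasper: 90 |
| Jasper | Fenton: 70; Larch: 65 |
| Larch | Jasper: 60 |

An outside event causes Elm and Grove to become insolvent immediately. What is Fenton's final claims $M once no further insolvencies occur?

Round 1 — Elm, Grove become insolvent (initial).
  Ivory: +50 → 50 ≥ 50
Round 2 — Ivory becomes insolvent.
  Jasper: +90 → 90 ≥ 30
Round 3 — Jasper becomes insolvent.
  Fenton: +70 → 70 < 80
  Larch: +65 → 65 ≥ 50
Round 4 — Larch becomes insolvent.
No further insolvencies.

70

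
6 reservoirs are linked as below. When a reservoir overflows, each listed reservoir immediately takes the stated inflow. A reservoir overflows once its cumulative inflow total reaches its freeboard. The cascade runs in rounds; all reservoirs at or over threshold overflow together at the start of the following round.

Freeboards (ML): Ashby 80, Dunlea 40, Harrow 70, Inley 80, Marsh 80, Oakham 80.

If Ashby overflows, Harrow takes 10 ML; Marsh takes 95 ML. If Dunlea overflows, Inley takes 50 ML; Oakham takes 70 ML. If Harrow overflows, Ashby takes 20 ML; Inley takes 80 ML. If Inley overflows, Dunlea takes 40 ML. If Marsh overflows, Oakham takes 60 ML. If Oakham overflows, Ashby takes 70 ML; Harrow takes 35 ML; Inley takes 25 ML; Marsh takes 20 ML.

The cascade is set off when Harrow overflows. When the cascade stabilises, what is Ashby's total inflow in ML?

Round 1 — Harrow overflows (initial).
  Ashby: +20 → 20 < 80
  Inley: +80 → 80 ≥ 80
Round 2 — Inley overflows.
  Dunlea: +40 → 40 ≥ 40
Round 3 — Dunlea overflows.
  Oakham: +70 → 70 < 80
No further overflows.

20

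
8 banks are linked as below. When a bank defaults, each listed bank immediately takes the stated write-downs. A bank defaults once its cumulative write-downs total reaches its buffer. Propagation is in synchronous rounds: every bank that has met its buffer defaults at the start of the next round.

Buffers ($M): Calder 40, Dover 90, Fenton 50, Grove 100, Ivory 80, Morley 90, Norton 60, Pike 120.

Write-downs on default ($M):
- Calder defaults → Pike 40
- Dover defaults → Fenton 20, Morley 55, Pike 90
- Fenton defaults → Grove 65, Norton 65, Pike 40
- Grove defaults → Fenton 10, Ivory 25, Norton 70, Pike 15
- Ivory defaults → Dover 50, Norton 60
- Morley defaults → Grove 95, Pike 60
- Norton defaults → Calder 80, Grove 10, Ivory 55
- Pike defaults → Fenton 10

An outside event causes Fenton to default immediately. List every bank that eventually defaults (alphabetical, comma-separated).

Calder, Fenton, Norton

Round 1 — Fenton defaults (initial).
  Grove: +65 → 65 < 100
  Norton: +65 → 65 ≥ 60
  Pike: +40 → 40 < 120
Round 2 — Norton defaults.
  Calder: +80 → 80 ≥ 40
  Grove: +10 → 75 < 100
  Ivory: +55 → 55 < 80
Round 3 — Calder defaults.
  Pike: +40 → 80 < 120
No further defaults.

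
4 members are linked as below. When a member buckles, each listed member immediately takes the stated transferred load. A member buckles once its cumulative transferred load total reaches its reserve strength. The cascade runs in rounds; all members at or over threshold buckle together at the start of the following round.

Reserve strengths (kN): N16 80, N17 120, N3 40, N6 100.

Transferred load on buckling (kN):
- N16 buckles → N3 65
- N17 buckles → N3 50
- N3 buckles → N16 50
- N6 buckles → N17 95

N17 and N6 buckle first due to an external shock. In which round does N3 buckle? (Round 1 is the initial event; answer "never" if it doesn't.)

2

Round 1 — N17, N6 buckle (initial).
  N3: +50 → 50 ≥ 40
Round 2 — N3 buckles.
  N16: +50 → 50 < 80
No further bucklings.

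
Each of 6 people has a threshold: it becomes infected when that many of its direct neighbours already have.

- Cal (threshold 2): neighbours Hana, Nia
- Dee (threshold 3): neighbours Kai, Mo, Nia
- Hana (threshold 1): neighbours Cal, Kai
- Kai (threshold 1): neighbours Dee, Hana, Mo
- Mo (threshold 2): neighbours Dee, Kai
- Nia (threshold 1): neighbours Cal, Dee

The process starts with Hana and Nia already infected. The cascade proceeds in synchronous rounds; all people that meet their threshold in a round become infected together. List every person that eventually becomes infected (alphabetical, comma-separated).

Round 1 — Hana, Nia become infected (initial).
Round 2 — checking thresholds:
  Cal: 2 of 2 neighbours ≥ 2, becomes infected.
  Dee: 1 of 3 neighbours < 3, holds.
  Kai: 1 of 3 neighbours ≥ 1, becomes infected.
Round 3 — no new infections; cascade stops.

Cal, Hana, Kai, Nia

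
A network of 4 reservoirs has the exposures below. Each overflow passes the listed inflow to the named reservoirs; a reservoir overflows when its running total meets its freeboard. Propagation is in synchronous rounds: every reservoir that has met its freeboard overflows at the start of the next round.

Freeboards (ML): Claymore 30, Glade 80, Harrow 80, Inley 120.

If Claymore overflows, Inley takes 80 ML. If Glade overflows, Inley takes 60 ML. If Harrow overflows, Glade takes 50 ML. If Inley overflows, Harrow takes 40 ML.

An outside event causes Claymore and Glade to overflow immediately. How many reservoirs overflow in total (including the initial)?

3

Round 1 — Claymore, Glade overflow (initial).
  Inley: +80+60 → 140 ≥ 120
Round 2 — Inley overflows.
  Harrow: +40 → 40 < 80
No further overflows.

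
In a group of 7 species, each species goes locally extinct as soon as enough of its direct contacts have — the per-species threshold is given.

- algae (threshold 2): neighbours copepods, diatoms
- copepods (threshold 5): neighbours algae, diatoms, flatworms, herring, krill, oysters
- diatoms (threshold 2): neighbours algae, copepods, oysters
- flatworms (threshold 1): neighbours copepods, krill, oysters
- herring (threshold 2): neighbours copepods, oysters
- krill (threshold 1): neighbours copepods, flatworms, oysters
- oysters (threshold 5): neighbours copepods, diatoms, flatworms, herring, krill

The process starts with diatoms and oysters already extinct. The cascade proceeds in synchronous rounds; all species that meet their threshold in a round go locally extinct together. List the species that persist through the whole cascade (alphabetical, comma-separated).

algae, copepods, herring

Round 1 — diatoms, oysters go locally extinct (initial).
Round 2 — checking thresholds:
  algae: 1 of 2 neighbours < 2, not yet.
  copepods: 2 of 6 neighbours < 5, not yet.
  flatworms: 1 of 3 neighbours ≥ 1, goes locally extinct.
  herring: 1 of 2 neighbours < 2, not yet.
  krill: 1 of 3 neighbours ≥ 1, goes locally extinct.
Round 3 — no new extinctions; cascade stops.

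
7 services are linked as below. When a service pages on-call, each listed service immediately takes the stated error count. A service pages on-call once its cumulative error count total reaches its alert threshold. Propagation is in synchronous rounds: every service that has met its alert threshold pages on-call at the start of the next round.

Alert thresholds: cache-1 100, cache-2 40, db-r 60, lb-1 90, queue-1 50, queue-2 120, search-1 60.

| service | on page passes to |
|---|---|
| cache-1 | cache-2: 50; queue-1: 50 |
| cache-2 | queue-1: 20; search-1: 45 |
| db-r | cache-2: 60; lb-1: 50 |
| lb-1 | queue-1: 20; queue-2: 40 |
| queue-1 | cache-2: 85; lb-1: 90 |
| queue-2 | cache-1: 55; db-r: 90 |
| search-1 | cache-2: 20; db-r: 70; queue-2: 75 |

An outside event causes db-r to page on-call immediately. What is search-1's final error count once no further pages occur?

Round 1 — db-r pages on-call (initial).
  cache-2: +60 → 60 ≥ 40
  lb-1: +50 → 50 < 90
Round 2 — cache-2 pages on-call.
  queue-1: +20 → 20 < 50
  search-1: +45 → 45 < 60
No further pages.

45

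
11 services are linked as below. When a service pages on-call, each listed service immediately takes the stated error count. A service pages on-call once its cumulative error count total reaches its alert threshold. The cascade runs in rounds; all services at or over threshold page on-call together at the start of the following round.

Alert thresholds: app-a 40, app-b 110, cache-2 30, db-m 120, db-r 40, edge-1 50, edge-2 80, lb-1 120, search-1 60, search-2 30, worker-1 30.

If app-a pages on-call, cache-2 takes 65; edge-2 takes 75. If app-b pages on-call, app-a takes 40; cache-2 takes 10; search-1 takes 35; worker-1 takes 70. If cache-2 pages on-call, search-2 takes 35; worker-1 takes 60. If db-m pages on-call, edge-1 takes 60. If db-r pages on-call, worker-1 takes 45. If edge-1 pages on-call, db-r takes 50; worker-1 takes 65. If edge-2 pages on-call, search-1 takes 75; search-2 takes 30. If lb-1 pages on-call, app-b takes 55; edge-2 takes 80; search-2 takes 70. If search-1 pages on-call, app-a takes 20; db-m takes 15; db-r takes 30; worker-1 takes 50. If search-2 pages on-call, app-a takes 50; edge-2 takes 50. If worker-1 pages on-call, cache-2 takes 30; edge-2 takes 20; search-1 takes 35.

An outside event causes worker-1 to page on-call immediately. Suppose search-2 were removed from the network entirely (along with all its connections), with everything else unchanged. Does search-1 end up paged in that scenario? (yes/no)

With search-2 removed:
Round 1 — worker-1 pages on-call (initial).
  cache-2: +30 → 30 ≥ 30
  edge-2: +20 → 20 < 80
  search-1: +35 → 35 < 60
Round 2 — cache-2 pages on-call.
No further pages.

no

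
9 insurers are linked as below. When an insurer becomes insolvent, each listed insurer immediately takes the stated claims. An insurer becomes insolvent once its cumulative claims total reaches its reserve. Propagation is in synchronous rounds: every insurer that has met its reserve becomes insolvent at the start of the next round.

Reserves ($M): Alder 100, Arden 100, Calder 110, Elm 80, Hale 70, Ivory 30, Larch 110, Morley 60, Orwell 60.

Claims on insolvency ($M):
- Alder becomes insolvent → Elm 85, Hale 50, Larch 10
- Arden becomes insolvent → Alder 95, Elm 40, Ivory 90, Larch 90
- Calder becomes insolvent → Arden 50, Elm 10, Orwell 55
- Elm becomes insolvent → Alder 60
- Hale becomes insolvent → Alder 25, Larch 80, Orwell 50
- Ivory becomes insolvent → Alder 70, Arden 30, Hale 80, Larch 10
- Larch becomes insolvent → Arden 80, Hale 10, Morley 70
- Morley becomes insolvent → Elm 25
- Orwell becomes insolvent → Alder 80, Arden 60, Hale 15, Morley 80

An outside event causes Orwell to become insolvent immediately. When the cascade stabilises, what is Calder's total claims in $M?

0

Round 1 — Orwell becomes insolvent (initial).
  Alder: +80 → 80 < 100
  Arden: +60 → 60 < 100
  Hale: +15 → 15 < 70
  Morley: +80 → 80 ≥ 60
Round 2 — Morley becomes insolvent.
  Elm: +25 → 25 < 80
No further insolvencies.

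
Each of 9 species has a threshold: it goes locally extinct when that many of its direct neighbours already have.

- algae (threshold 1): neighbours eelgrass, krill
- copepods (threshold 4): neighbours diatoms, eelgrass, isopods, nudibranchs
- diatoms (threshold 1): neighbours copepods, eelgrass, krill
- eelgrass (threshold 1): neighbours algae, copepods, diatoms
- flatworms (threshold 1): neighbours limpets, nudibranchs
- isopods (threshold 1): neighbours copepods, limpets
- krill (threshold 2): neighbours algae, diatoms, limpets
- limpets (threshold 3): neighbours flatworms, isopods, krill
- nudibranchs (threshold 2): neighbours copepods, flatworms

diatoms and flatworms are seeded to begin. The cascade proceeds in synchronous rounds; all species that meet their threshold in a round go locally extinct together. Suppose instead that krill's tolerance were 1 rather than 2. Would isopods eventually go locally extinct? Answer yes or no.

no

With krill's tolerance at 1:
Round 1 — diatoms, flatworms go locally extinct (initial).
Round 2 — checking thresholds:
  copepods: 1 of 4 neighbours < 4, holds.
  eelgrass: 1 of 3 neighbours ≥ 1, goes locally extinct.
  krill: 1 of 3 neighbours ≥ 1, goes locally extinct.
  limpets: 1 of 3 neighbours < 3, holds.
  nudibranchs: 1 of 2 neighbours < 2, holds.
Round 3 — checking thresholds:
  algae: 2 of 2 neighbours ≥ 1, goes locally extinct.
  copepods: 2 of 4 neighbours < 4, holds.
  limpets: 2 of 3 neighbours < 3, holds.
  nudibranchs: 1 of 2 neighbours < 2, holds.
Round 4 — no new extinctions; cascade stops.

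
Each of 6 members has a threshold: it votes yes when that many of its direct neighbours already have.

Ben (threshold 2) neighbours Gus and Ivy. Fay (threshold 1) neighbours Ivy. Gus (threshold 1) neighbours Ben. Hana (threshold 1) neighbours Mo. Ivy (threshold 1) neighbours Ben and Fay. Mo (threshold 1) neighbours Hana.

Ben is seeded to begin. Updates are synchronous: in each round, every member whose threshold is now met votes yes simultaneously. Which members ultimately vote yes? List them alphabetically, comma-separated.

Round 1 — Ben votes yes (initial).
Round 2 — checking thresholds:
  Gus: 1 of 1 neighbours ≥ 1, votes yes.
  Ivy: 1 of 2 neighbours ≥ 1, votes yes.
Round 3 — checking thresholds:
  Fay: 1 of 1 neighbours ≥ 1, votes yes.
Round 4 — no new yes votes; cascade stops.

Ben, Fay, Gus, Ivy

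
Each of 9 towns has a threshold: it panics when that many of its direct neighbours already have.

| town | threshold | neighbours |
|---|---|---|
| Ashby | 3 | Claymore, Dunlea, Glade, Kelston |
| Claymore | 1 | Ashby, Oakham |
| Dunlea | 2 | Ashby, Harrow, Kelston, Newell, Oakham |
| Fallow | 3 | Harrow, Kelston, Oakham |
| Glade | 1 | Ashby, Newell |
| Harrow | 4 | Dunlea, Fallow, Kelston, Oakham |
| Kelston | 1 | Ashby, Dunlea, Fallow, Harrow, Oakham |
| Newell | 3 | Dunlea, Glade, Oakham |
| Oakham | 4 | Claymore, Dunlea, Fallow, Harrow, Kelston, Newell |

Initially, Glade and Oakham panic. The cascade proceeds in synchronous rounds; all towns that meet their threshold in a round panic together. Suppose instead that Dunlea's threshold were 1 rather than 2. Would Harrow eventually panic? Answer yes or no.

With Dunlea's threshold at 1:
Round 1 — Glade, Oakham panic (initial).
Round 2 — checking thresholds:
  Ashby: 1 of 4 neighbours < 3, below threshold.
  Claymore: 1 of 2 neighbours ≥ 1, panics.
  Dunlea: 1 of 5 neighbours ≥ 1, panics.
  Fallow: 1 of 3 neighbours < 3, below threshold.
  Harrow: 1 of 4 neighbours < 4, below threshold.
  Kelston: 1 of 5 neighbours ≥ 1, panics.
  Newell: 2 of 3 neighbours < 3, below threshold.
Round 3 — checking thresholds:
  Ashby: 4 of 4 neighbours ≥ 3, panics.
  Fallow: 2 of 3 neighbours < 3, below threshold.
  Harrow: 3 of 4 neighbours < 4, below threshold.
  Newell: 3 of 3 neighbours ≥ 3, panics.
Round 4 — no new panics; cascade stops.

no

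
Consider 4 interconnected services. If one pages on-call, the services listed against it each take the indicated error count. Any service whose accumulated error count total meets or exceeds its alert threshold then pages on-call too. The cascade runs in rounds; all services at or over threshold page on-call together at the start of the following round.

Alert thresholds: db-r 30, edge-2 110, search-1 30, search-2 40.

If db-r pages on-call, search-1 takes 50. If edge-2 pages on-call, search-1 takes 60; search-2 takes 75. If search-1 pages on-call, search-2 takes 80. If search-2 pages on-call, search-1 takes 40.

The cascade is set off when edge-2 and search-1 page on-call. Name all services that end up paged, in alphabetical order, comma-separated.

edge-2, search-1, search-2

Round 1 — edge-2, search-1 page on-call (initial).
  search-2: +75+80 → 155 ≥ 40
Round 2 — search-2 pages on-call.
No further pages.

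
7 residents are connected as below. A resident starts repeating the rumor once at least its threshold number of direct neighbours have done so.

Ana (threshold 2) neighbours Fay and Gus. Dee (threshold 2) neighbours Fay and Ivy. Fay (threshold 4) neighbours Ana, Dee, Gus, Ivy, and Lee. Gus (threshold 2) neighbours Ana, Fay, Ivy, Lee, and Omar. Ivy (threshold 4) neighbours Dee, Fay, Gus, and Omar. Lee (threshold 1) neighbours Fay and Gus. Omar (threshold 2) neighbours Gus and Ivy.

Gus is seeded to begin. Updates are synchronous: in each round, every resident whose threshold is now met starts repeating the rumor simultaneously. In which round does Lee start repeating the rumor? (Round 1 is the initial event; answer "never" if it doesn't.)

Round 1 — Gus starts repeating the rumor (initial).
Round 2 — checking thresholds:
  Ana: 1 of 2 neighbours < 2, below threshold.
  Fay: 1 of 5 neighbours < 4, below threshold.
  Ivy: 1 of 4 neighbours < 4, below threshold.
  Lee: 1 of 2 neighbours ≥ 1, starts repeating the rumor.
  Omar: 1 of 2 neighbours < 2, below threshold.
Round 3 — no new spreads; cascade stops.

2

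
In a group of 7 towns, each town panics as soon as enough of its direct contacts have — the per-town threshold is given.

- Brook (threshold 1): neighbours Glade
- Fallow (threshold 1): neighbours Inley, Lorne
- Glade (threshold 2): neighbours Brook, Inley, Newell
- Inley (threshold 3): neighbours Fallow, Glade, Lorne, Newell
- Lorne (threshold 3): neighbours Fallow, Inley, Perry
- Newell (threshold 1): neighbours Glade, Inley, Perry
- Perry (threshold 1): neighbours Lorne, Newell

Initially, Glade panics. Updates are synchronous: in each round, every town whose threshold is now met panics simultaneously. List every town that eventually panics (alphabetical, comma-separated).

Brook, Glade, Newell, Perry

Round 1 — Glade panics (initial).
Round 2 — checking thresholds:
  Brook: 1 of 1 neighbours ≥ 1, panics.
  Inley: 1 of 4 neighbours < 3, below threshold.
  Newell: 1 of 3 neighbours ≥ 1, panics.
Round 3 — checking thresholds:
  Inley: 2 of 4 neighbours < 3, below threshold.
  Perry: 1 of 2 neighbours ≥ 1, panics.
Round 4 — no new panics; cascade stops.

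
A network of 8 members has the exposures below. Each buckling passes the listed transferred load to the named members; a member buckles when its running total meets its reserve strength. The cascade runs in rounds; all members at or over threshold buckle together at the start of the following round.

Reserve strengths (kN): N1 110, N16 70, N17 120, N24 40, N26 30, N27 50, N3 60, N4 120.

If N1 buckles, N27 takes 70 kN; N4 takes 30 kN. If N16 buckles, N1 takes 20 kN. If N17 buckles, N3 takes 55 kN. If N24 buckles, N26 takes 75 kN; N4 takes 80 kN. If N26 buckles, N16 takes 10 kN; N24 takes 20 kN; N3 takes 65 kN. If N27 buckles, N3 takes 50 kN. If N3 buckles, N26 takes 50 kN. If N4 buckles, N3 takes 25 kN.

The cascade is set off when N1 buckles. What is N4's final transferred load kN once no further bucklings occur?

30

Round 1 — N1 buckles (initial).
  N27: +70 → 70 ≥ 50
  N4: +30 → 30 < 120
Round 2 — N27 buckles.
  N3: +50 → 50 < 60
No further bucklings.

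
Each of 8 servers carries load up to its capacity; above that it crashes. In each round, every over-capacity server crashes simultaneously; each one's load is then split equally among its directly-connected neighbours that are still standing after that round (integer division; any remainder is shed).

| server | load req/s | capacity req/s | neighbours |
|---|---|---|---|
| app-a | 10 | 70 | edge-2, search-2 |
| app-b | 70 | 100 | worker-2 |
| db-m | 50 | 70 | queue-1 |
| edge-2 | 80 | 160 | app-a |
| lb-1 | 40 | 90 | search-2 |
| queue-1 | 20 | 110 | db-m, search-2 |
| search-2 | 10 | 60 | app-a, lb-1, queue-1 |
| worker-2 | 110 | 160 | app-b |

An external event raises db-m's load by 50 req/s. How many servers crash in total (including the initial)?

5

Round 1 — db-m at 100 > 70. db-m crashes.
  db-m sheds 100 req/s to queue-1: 100 each.
    queue-1: 20+100 = 120 > 110
Round 2 — queue-1 crashes.
  queue-1 sheds 120 req/s to search-2: 120 each.
    search-2: 10+120 = 130 > 60
Round 3 — search-2 crashes.
  search-2 sheds 130 req/s to app-a, lb-1: 65 each.
    app-a: 10+65 = 75 > 70
    lb-1: 40+65 = 105 > 90
Round 4 — app-a, lb-1 crash.
  app-a sheds 75 req/s to edge-2: 75 each.
    edge-2: 80+75 = 155 ≤ 160
  lb-1 sheds 105 req/s: no online neighbours, lost.
No further crashes.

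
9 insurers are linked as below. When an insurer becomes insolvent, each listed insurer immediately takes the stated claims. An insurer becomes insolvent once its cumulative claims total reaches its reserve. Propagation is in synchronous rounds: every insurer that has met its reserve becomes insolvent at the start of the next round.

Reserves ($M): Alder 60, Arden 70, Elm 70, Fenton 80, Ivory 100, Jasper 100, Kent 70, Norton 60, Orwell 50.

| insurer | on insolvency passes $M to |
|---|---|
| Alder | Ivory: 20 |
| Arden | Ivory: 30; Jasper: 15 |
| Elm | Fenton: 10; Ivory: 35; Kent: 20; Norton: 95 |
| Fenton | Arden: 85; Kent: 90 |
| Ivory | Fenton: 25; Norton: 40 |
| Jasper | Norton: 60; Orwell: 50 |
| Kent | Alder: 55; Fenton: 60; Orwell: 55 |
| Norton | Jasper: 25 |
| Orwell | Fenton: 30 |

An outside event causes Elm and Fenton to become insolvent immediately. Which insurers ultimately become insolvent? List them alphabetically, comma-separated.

Arden, Elm, Fenton, Kent, Norton, Orwell

Round 1 — Elm, Fenton become insolvent (initial).
  Arden: +85 → 85 ≥ 70
  Ivory: +35 → 35 < 100
  Kent: +20+90 → 110 ≥ 70
  Norton: +95 → 95 ≥ 60
Round 2 — Arden, Kent, Norton become insolvent.
  Alder: +55 → 55 < 60
  Ivory: +30 → 65 < 100
  Jasper: +15+25 → 40 < 100
  Orwell: +55 → 55 ≥ 50
Round 3 — Orwell becomes insolvent.
No further insolvencies.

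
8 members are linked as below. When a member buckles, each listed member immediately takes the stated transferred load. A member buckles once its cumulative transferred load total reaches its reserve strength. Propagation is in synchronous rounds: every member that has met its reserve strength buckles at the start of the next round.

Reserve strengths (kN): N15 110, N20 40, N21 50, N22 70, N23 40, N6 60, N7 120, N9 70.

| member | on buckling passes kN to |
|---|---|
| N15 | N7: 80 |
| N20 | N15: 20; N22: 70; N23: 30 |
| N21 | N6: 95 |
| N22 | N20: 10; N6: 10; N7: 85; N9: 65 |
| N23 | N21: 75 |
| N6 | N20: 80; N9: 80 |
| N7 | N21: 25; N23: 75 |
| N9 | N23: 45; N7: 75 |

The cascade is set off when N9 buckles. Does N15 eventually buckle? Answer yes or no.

no

Round 1 — N9 buckles (initial).
  N23: +45 → 45 ≥ 40
  N7: +75 → 75 < 120
Round 2 — N23 buckles.
  N21: +75 → 75 ≥ 50
Round 3 — N21 buckles.
  N6: +95 → 95 ≥ 60
Round 4 — N6 buckles.
  N20: +80 → 80 ≥ 40
Round 5 — N20 buckles.
  N15: +20 → 20 < 110
  N22: +70 → 70 ≥ 70
Round 6 — N22 buckles.
  N7: +85 → 160 ≥ 120
Round 7 — N7 buckles.
No further bucklings.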